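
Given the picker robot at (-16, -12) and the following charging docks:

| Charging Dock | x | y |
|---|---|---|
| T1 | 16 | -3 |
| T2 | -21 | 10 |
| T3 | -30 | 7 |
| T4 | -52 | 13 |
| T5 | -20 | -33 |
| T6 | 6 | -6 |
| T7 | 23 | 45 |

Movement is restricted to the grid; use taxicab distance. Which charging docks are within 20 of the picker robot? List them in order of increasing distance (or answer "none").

none

Distances from (-16, -12):
T1: 41
T2: 27
T3: 33
T4: 61
T5: 25
T6: 28
T7: 96
Threshold 20: none within range.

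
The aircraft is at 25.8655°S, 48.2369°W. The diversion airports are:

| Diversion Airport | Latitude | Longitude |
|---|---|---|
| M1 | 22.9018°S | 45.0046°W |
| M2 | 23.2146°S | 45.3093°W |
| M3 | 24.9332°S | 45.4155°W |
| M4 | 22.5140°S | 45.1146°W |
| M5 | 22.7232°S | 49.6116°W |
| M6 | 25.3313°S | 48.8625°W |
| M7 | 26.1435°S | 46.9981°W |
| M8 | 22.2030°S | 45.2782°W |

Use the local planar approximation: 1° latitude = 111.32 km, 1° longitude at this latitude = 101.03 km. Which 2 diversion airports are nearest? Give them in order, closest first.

Distances from 25.8655°S, 48.2369°W:
M1: 464.2064 km
M2: 417.8110 km
M3: 303.3518 km
M4: 488.5709 km
M5: 376.3641 km
M6: 86.7821 km
M7: 128.9253 km
M8: 505.5479 km
Sorted: M6 (86.7821 km) < M7 (128.9253 km) < M3 (303.3518 km) < M5 (376.3641 km) < …

M6, M7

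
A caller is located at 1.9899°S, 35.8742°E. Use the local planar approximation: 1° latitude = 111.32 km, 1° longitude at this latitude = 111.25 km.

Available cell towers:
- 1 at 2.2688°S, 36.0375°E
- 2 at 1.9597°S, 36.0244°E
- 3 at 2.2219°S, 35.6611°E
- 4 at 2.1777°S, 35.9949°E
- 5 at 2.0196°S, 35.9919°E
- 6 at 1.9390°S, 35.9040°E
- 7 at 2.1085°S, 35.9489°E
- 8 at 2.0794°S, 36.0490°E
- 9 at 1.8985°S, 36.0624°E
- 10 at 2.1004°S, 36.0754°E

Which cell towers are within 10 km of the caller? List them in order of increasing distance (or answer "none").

Distances from 1.9899°S, 35.8742°E:
1: 35.9718 km
2: 17.0446 km
3: 35.0576 km
4: 24.8468 km
5: 13.5051 km
6: 6.5648 km
7: 15.6003 km
8: 21.8502 km
9: 23.2786 km
10: 25.5408 km
Threshold 10 km: 6 (6.5648 km) is within range.

6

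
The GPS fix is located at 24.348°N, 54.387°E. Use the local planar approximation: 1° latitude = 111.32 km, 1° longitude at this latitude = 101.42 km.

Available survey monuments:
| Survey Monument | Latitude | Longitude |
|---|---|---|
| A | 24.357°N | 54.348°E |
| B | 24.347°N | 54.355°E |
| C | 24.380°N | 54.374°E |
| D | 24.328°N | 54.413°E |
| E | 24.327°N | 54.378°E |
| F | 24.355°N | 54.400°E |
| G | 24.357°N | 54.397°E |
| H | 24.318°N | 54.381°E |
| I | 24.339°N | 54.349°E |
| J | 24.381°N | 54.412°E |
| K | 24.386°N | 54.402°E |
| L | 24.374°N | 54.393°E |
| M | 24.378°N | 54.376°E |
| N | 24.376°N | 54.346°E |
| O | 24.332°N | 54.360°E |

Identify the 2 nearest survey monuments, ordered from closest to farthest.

Distances from 24.348°N, 54.387°E:
A: 4.080 km
B: 3.247 km
C: 3.798 km
D: 3.451 km
E: 2.510 km
F: 1.532 km
G: 1.426 km
H: 3.395 km
I: 3.982 km
J: 4.464 km
K: 4.495 km
L: 2.958 km
M: 3.521 km
N: 5.197 km
O: 3.267 km
Sorted: G (1.426 km) < F (1.532 km) < E (2.510 km) < L (2.958 km) < …

G, F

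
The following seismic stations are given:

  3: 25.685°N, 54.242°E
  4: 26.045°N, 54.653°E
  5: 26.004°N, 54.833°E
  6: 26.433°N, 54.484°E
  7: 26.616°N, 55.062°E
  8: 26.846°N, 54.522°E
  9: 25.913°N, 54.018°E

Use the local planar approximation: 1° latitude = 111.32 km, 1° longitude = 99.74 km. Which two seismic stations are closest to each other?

4 and 5

Pairwise distances:
4–5: √((-0.041·111.32)² + (0.180·99.74)²) = √(20.83119 + 322.31739) = 18.524 km
3–9: √((0.228·111.32)² + (-0.224·99.74)²) = √(644.19313 + 499.15424) = 33.813 km
6–8: √((0.413·111.32)² + (0.038·99.74)²) = √(2113.71534 + 14.36501) = 46.131 km
4–6: √((0.388·111.32)² + (-0.169·99.74)²) = √(1865.56269 + 284.12676) = 46.365 km
3–4: √((0.360·111.32)² + (0.411·99.74)²) = √(1606.02166 + 1680.43753) = 57.328 km
5–6: √((0.429·111.32)² + (-0.349·99.74)²) = √(2280.66228 + 1211.68458) = 59.096 km
7–8: √((0.230·111.32)² + (-0.540·99.74)²) = √(655.54433 + 2900.85651) = 59.636 km
6–7: √((0.183·111.32)² + (0.578·99.74)²) = √(415.00046 + 3323.49022) = 61.143 km
4–9: √((-0.132·111.32)² + (-0.635·99.74)²) = √(215.92069 + 4011.30956) = 65.017 km
3–5: √((0.319·111.32)² + (0.591·99.74)²) = √(1261.03680 + 3474.67100) = 68.816 km
5–7: √((0.612·111.32)² + (0.229·99.74)²) = √(4641.40258 + 521.68661) = 71.855 km
6–9: √((-0.520·111.32)² + (-0.466·99.74)²) = √(3350.83530 + 2160.28257) = 74.237 km
4–7: √((0.571·111.32)² + (0.409·99.74)²) = √(4040.34650 + 1664.12270) = 75.528 km
5–9: √((-0.091·111.32)² + (-0.815·99.74)²) = √(102.61933 + 6607.75520) = 81.917 km
3–6: √((0.748·111.32)² + (0.242·99.74)²) = √(6933.45324 + 582.59863) = 86.695 km
4–8: √((0.801·111.32)² + (-0.131·99.74)²) = √(7950.81096 + 170.71879) = 90.120 km
5–8: √((0.842·111.32)² + (-0.311·99.74)²) = √(8785.58284 + 962.18705) = 98.731 km
8–9: √((-0.933·111.32)² + (-0.504·99.74)²) = √(10787.22365 + 2526.96834) = 115.387 km
7–9: √((-0.703·111.32)² + (-1.044·99.74)²) = √(6124.30830 + 10842.75701) = 130.258 km
3–7: √((0.931·111.32)² + (0.820·99.74)²) = √(10741.02574 + 6689.08065) = 132.023 km
3–8: √((1.161·111.32)² + (0.280·99.74)²) = √(16703.62898 + 779.92850) = 132.225 km
Closest pair: 4–5 at 18.524 km.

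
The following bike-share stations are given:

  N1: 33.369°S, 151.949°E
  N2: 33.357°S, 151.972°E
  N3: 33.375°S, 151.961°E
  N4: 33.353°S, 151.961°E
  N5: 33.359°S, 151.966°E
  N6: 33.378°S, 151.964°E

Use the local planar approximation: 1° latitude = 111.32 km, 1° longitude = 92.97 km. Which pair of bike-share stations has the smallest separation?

N3 and N6

Pairwise distances:
N1–N2: 2.521 km
N1–N3: 1.300 km
N1–N4: 2.102 km
N1–N5: 1.933 km
N1–N6: 1.717 km
N2–N3: 2.250 km
N2–N4: 1.115 km
N2–N5: 0.601 km
N2–N6: 2.453 km
N3–N4: 2.449 km
N3–N5: 1.841 km
N3–N6: 0.435 km
N4–N5: 0.814 km
N4–N6: 2.797 km
N5–N6: 2.123 km
Closest pair: N3–N6 at 0.435 km.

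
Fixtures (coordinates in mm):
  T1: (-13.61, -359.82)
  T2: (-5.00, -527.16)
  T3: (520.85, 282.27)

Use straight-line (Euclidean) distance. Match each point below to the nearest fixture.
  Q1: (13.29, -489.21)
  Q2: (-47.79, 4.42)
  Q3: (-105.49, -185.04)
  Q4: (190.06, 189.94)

Q1→T2; Q2→T1; Q3→T1; Q4→T3

Q1 at (13.29, -489.21):
  T1: 132.16 mm
  T2: 42.13 mm
  T3: 923.47 mm
  → nearest: T2 (42.13 mm)
Q2 at (-47.79, 4.42):
  T1: 365.84 mm
  T2: 533.30 mm
  T3: 632.89 mm
  → nearest: T1 (365.84 mm)
Q3 at (-105.49, -185.04):
  T1: 197.46 mm
  T2: 356.57 mm
  T3: 781.46 mm
  → nearest: T1 (197.46 mm)
Q4 at (190.06, 189.94):
  T1: 586.27 mm
  T2: 743.16 mm
  T3: 343.43 mm
  → nearest: T3 (343.43 mm)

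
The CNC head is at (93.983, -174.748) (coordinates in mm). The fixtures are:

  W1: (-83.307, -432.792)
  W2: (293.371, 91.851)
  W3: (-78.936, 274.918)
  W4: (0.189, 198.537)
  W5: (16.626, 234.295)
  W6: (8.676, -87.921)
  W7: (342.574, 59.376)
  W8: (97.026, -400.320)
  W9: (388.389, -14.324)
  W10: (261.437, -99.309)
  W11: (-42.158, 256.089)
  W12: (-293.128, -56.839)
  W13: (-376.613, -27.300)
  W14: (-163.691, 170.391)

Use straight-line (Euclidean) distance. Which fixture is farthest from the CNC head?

W13

Distances from (93.983, -174.748):
W1: 313.079 mm
W2: 332.912 mm
W3: 481.768 mm
W4: 384.888 mm
W5: 416.294 mm
W6: 121.722 mm
W7: 341.484 mm
W8: 225.593 mm
W9: 335.277 mm
W10: 183.662 mm
W11: 451.835 mm
W12: 404.670 mm
W13: 493.155 mm
W14: 430.717 mm
Maximum: W13 at 493.155 mm.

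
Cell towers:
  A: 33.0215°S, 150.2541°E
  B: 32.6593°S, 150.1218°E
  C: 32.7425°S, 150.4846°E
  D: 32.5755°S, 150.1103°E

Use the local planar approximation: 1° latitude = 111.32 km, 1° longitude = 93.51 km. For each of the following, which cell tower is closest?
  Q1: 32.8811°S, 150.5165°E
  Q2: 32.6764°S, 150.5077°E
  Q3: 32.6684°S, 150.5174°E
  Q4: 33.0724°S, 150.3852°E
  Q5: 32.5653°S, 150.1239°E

Q1→C; Q2→C; Q3→C; Q4→A; Q5→D

Q1 at 32.8811°S, 150.5165°E:
  A: 29.0919 km
  B: 44.4057 km
  C: 15.7147 km
  D: 50.9910 km
  → nearest: C (15.7147 km)
Q2 at 32.6764°S, 150.5077°E:
  A: 45.1463 km
  B: 36.1357 km
  C: 7.6688 km
  D: 38.8213 km
  → nearest: C (7.6688 km)
Q3 at 32.6684°S, 150.5174°E:
  A: 46.3816 km
  B: 37.0064 km
  C: 8.8006 km
  D: 39.4476 km
  → nearest: C (8.8006 km)
Q4 at 33.0724°S, 150.3852°E:
  A: 13.5053 km
  B: 52.1671 km
  C: 37.8825 km
  D: 60.9962 km
  → nearest: A (13.5053 km)
Q5 at 32.5653°S, 150.1239°E:
  A: 52.2232 km
  B: 10.4659 km
  C: 39.0738 km
  D: 1.7049 km
  → nearest: D (1.7049 km)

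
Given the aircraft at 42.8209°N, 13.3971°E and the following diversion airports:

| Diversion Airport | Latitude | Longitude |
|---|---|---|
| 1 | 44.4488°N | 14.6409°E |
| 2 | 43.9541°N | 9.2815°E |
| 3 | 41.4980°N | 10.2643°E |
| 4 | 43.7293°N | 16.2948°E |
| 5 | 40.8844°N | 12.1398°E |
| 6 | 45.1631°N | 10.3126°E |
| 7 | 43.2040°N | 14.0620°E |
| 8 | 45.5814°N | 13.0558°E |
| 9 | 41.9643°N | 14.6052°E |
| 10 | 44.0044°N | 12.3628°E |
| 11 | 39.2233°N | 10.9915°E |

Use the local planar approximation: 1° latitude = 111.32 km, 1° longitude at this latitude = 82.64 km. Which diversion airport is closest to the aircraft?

Distances from 42.8209°N, 13.3971°E:
1: √((1.6279·111.32)² + (1.2438·82.64)²) = √(32839.901185 + 10565.297292) = 208.3391 km
2: √((1.1332·111.32)² + (-4.1156·82.64)²) = √(15913.273500 + 115676.977931) = 362.7537 km
3: √((-1.3229·111.32)² + (-3.1328·82.64)²) = √(21687.047378 + 67026.409767) = 297.8480 km
4: √((0.9084·111.32)² + (2.8977·82.64)²) = √(10225.878927 + 57343.930673) = 259.9419 km
5: √((-1.9365·111.32)² + (-1.2573·82.64)²) = √(46470.933647 + 10795.889932) = 239.3049 km
6: √((2.3422·111.32)² + (-3.0845·82.64)²) = √(67982.064402 + 64975.580193) = 364.6336 km
7: √((0.3831·111.32)² + (0.6649·82.64)²) = √(1818.740339 + 3019.209733) = 69.5554 km
8: √((2.7605·111.32)² + (-0.3413·82.64)²) = √(94432.589357 + 795.523830) = 308.5905 km
9: √((-0.8566·111.32)² + (1.2081·82.64)²) = √(9092.902523 + 9967.503244) = 138.0594 km
10: √((1.1835·111.32)² + (-1.0343·82.64)²) = √(17357.329978 + 7305.899040) = 157.0453 km
11: √((-3.5976·111.32)² + (-2.4056·82.64)²) = √(160388.100662 + 39520.956520) = 447.1119 km
Minimum: 7 at 69.5554 km.

7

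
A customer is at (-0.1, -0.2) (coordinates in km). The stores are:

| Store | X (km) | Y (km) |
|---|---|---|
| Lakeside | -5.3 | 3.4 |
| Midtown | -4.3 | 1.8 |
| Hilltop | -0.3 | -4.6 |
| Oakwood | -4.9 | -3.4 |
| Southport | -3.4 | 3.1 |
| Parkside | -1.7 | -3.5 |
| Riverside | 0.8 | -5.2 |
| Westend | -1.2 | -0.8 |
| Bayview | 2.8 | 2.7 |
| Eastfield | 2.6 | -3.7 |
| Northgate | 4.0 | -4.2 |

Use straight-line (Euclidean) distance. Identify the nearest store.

Westend

Distances from (-0.1, -0.2):
Lakeside: √((-5.2)² + (3.6)²) = √(27.0400 + 12.9600) = 6.32 km
Midtown: √((-4.2)² + (2.0)²) = √(17.6400 + 4.0000) = 4.65 km
Hilltop: √((-0.2)² + (-4.4)²) = √(0.0400 + 19.3600) = 4.40 km
Oakwood: √((-4.8)² + (-3.2)²) = √(23.0400 + 10.2400) = 5.77 km
Southport: √((-3.3)² + (3.3)²) = √(10.8900 + 10.8900) = 4.67 km
Parkside: √((-1.6)² + (-3.3)²) = √(2.5600 + 10.8900) = 3.67 km
Riverside: √((0.9)² + (-5.0)²) = √(0.8100 + 25.0000) = 5.08 km
Westend: √((-1.1)² + (-0.6)²) = √(1.2100 + 0.3600) = 1.25 km
Bayview: √((2.9)² + (2.9)²) = √(8.4100 + 8.4100) = 4.10 km
Eastfield: √((2.7)² + (-3.5)²) = √(7.2900 + 12.2500) = 4.42 km
Northgate: √((4.1)² + (-4.0)²) = √(16.8100 + 16.0000) = 5.73 km
Minimum: Westend at 1.25 km.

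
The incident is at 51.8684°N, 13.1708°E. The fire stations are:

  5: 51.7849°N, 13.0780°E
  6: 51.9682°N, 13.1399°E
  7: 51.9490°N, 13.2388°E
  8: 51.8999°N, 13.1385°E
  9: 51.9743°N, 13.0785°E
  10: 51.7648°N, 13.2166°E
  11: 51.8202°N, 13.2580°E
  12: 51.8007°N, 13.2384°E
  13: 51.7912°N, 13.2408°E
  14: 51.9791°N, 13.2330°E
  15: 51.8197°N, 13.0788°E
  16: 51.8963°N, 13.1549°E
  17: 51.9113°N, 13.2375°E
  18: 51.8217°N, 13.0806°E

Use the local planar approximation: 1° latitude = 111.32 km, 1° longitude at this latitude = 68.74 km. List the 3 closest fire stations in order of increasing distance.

Distances from 51.8684°N, 13.1708°E:
5: 11.2736 km
6: 11.3110 km
7: 10.1170 km
8: 4.1504 km
9: 13.3877 km
10: 11.9548 km
11: 8.0448 km
12: 8.8538 km
13: 9.8493 km
14: 13.0438 km
15: 8.3297 km
16: 3.2925 km
17: 6.6203 km
18: 8.0914 km
Sorted: 16 (3.2925 km) < 8 (4.1504 km) < 17 (6.6203 km) < 11 (8.0448 km) < 18 (8.0914 km) < …

16, 8, 17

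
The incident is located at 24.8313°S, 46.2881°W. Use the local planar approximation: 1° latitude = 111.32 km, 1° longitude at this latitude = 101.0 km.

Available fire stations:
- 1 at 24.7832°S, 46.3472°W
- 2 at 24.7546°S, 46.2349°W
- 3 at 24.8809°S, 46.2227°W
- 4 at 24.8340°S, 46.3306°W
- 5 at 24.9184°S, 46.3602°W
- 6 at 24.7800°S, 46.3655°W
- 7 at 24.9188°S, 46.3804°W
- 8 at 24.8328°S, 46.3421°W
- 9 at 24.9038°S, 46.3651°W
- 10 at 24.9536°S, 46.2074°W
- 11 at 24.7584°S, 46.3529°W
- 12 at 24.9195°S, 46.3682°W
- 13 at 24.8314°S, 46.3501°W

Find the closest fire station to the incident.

Distances from 24.8313°S, 46.2881°W:
1: 8.0188 km
2: 10.0883 km
3: 8.6092 km
4: 4.3030 km
5: 12.1260 km
6: 9.6811 km
7: 13.4827 km
8: 5.4566 km
9: 11.2079 km
10: 15.8678 km
11: 10.4255 km
12: 12.7221 km
13: 6.2620 km
Minimum: 4 at 4.3030 km.

4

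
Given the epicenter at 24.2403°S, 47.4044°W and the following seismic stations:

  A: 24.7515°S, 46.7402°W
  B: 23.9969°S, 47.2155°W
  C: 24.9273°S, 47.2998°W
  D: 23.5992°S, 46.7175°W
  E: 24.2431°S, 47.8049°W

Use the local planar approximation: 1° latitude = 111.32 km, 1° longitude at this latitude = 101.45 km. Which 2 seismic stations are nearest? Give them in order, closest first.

Distances from 24.2403°S, 47.4044°W:
A: √((-0.5112·111.32)² + (0.6642·101.45)²) = √(3238.382065 + 4540.480818) = 88.1979 km
B: √((0.2434·111.32)² + (0.1889·101.45)²) = √(734.154632 + 367.255255) = 33.1875 km
C: √((-0.6870·111.32)² + (0.1046·101.45)²) = √(5848.707056 + 112.607540) = 77.2095 km
D: √((0.6411·111.32)² + (0.6869·101.45)²) = √(5093.284658 + 4856.139293) = 99.7468 km
E: √((-0.0028·111.32)² + (-0.4005·101.45)²) = √(0.097154 + 1650.855814) = 40.6319 km
Sorted: B (33.1875 km) < E (40.6319 km) < C (77.2095 km) < A (88.1979 km) < …

B, E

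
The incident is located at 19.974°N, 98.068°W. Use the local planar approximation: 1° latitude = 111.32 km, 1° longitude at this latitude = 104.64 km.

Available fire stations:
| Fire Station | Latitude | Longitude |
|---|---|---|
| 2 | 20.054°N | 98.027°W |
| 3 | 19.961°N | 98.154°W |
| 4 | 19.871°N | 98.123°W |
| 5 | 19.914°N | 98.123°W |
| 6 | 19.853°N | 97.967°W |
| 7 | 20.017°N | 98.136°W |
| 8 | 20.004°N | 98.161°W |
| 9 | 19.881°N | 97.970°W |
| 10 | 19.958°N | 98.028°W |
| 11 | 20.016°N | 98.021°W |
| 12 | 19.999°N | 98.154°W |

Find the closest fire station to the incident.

Distances from 19.974°N, 98.068°W:
2: √((0.080·111.32)² + (0.041·104.64)²) = √(79.30971 + 18.40616) = 9.885 km
3: √((-0.013·111.32)² + (-0.086·104.64)²) = √(2.09427 + 80.98272) = 9.115 km
4: √((-0.103·111.32)² + (-0.055·104.64)²) = √(131.46824 + 33.12233) = 12.829 km
5: √((-0.060·111.32)² + (-0.055·104.64)²) = √(44.61171 + 33.12233) = 8.817 km
6: √((-0.121·111.32)² + (0.101·104.64)²) = √(181.43336 + 111.69615) = 17.121 km
7: √((0.043·111.32)² + (-0.068·104.64)²) = √(22.91307 + 50.63062) = 8.576 km
8: √((0.030·111.32)² + (-0.093·104.64)²) = √(11.15293 + 94.70248) = 10.289 km
9: √((-0.093·111.32)² + (0.098·104.64)²) = √(107.17964 + 105.15928) = 14.572 km
10: √((-0.016·111.32)² + (0.040·104.64)²) = √(3.17239 + 17.51925) = 4.549 km
11: √((0.042·111.32)² + (0.047·104.64)²) = √(21.85974 + 24.18751) = 6.786 km
12: √((0.025·111.32)² + (-0.086·104.64)²) = √(7.74509 + 80.98272) = 9.420 km
Minimum: 10 at 4.549 km.

10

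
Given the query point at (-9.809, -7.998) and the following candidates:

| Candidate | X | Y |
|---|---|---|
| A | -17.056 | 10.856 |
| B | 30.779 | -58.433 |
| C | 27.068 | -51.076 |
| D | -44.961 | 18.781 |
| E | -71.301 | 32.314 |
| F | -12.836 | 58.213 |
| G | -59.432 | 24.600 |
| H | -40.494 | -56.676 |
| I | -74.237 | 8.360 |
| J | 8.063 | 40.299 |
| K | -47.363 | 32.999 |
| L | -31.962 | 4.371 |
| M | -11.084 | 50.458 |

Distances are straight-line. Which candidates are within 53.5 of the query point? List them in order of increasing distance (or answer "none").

A, L, D, J

Distances from (-9.809, -7.998):
A: √((-7.247)² + (18.854)²) = √(52.51901 + 355.47332) = 20.199
B: √((40.588)² + (-50.435)²) = √(1647.38574 + 2543.68923) = 64.739
C: √((36.877)² + (-43.078)²) = √(1359.91313 + 1855.71408) = 56.707
D: √((-35.152)² + (26.779)²) = √(1235.66310 + 717.11484) = 44.190
E: √((-61.492)² + (40.312)²) = √(3781.26606 + 1625.05734) = 73.528
F: √((-3.027)² + (66.211)²) = √(9.16273 + 4383.89652) = 66.280
G: √((-49.623)² + (32.598)²) = √(2462.44213 + 1062.62960) = 59.372
H: √((-30.685)² + (-48.678)²) = √(941.56923 + 2369.54768) = 57.542
I: √((-64.428)² + (16.358)²) = √(4150.96718 + 267.58416) = 66.472
J: √((17.872)² + (48.297)²) = √(319.40838 + 2332.60021) = 51.498
K: √((-37.554)² + (40.997)²) = √(1410.30292 + 1680.75401) = 55.597
L: √((-22.153)² + (12.369)²) = √(490.75541 + 152.99216) = 25.372
M: √((-1.275)² + (58.456)²) = √(1.62563 + 3417.10394) = 58.470
Threshold 53.5: A (20.199), L (25.372), D (44.190), J (51.498) are within range.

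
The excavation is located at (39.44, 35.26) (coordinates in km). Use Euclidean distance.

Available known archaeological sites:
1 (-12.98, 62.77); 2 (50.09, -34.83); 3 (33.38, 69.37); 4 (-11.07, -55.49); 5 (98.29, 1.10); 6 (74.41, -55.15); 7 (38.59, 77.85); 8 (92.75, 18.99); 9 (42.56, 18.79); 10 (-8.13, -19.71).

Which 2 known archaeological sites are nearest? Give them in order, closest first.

9, 3

Distances from (39.44, 35.26):
1: 59.20 km
2: 70.89 km
3: 34.64 km
4: 103.86 km
5: 68.05 km
6: 96.94 km
7: 42.60 km
8: 55.74 km
9: 16.76 km
10: 72.70 km
Sorted: 9 (16.76 km) < 3 (34.64 km) < 7 (42.60 km) < 8 (55.74 km) < …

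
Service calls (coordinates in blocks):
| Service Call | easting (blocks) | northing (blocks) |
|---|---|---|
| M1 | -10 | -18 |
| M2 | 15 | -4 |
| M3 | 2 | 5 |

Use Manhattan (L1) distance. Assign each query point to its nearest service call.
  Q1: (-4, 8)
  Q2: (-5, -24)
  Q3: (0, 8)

Q1→M3; Q2→M1; Q3→M3

Q1 at (-4, 8):
  M1: |-6| + |-26| = 6 + 26 = 32 blocks
  M2: |19| + |-12| = 19 + 12 = 31 blocks
  M3: |6| + |-3| = 6 + 3 = 9 blocks
  → nearest: M3 (9 blocks)
Q2 at (-5, -24):
  M1: |-5| + |6| = 5 + 6 = 11 blocks
  M2: |20| + |20| = 20 + 20 = 40 blocks
  M3: |7| + |29| = 7 + 29 = 36 blocks
  → nearest: M1 (11 blocks)
Q3 at (0, 8):
  M1: |-10| + |-26| = 10 + 26 = 36 blocks
  M2: |15| + |-12| = 15 + 12 = 27 blocks
  M3: |2| + |-3| = 2 + 3 = 5 blocks
  → nearest: M3 (5 blocks)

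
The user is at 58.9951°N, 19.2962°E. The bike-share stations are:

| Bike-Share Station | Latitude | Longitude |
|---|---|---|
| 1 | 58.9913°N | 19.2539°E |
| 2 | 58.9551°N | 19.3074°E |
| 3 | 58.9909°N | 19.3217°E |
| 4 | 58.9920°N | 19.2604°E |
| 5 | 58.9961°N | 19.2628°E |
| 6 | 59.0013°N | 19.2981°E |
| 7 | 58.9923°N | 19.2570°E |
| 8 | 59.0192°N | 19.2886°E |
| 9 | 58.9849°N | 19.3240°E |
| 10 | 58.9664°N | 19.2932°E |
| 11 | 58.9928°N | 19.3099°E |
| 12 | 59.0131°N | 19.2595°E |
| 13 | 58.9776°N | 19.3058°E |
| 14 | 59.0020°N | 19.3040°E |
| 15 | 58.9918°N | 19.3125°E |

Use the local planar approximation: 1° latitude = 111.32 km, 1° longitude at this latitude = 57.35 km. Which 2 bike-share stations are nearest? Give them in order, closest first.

Distances from 58.9951°N, 19.2962°E:
1: √((-0.0038·111.32)² + (-0.0423·57.35)²) = √(0.178943 + 5.885015) = 2.4625 km
2: √((-0.0400·111.32)² + (0.0112·57.35)²) = √(19.827428 + 0.412575) = 4.4989 km
3: √((-0.0042·111.32)² + (0.0255·57.35)²) = √(0.218597 + 2.138687) = 1.5353 km
4: √((-0.0031·111.32)² + (-0.0358·57.35)²) = √(0.119088 + 4.215343) = 2.0819 km
5: √((0.0010·111.32)² + (-0.0334·57.35)²) = √(0.012392 + 3.669102) = 1.9187 km
6: √((0.0062·111.32)² + (0.0019·57.35)²) = √(0.476354 + 0.011873) = 0.6987 km
7: √((-0.0028·111.32)² + (-0.0392·57.35)²) = √(0.097154 + 5.054044) = 2.2696 km
8: √((0.0241·111.32)² + (-0.0076·57.35)²) = √(7.197480 + 0.189974) = 2.7180 km
9: √((-0.0102·111.32)² + (0.0278·57.35)²) = √(1.289278 + 2.541888) = 1.9573 km
10: √((-0.0287·111.32)² + (-0.0030·57.35)²) = √(10.207284 + 0.029601) = 3.1995 km
11: √((-0.0023·111.32)² + (0.0137·57.35)²) = √(0.065554 + 0.617317) = 0.8264 km
12: √((0.0180·111.32)² + (-0.0367·57.35)²) = √(4.015054 + 4.429952) = 2.9060 km
13: √((-0.0175·111.32)² + (0.0096·57.35)²) = √(3.795094 + 0.303116) = 2.0244 km
14: √((0.0069·111.32)² + (0.0078·57.35)²) = √(0.589990 + 0.200104) = 0.8889 km
15: √((-0.0033·111.32)² + (0.0163·57.35)²) = √(0.134950 + 0.873860) = 1.0044 km
Sorted: 6 (0.6987 km) < 11 (0.8264 km) < 14 (0.8889 km) < 15 (1.0044 km) < …

6, 11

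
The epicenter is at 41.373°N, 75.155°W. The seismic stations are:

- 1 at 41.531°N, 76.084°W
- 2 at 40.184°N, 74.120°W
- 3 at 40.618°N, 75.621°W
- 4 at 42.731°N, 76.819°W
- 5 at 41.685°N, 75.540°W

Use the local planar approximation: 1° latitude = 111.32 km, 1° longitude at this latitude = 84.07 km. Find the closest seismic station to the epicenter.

5

Distances from 41.373°N, 75.155°W:
1: √((0.158·111.32)² + (-0.929·84.07)²) = √(309.35744 + 6099.77089) = 80.057 km
2: √((-1.189·111.32)² + (1.035·84.07)²) = √(17519.03195 + 7571.16646) = 158.399 km
3: √((-0.755·111.32)² + (-0.466·84.07)²) = √(7063.83097 + 1534.80755) = 92.729 km
4: √((1.358·111.32)² + (-1.664·84.07)²) = √(22853.14290 + 19569.90596) = 205.969 km
5: √((0.312·111.32)² + (-0.385·84.07)²) = √(1206.30071 + 1047.61945) = 47.475 km
Minimum: 5 at 47.475 km.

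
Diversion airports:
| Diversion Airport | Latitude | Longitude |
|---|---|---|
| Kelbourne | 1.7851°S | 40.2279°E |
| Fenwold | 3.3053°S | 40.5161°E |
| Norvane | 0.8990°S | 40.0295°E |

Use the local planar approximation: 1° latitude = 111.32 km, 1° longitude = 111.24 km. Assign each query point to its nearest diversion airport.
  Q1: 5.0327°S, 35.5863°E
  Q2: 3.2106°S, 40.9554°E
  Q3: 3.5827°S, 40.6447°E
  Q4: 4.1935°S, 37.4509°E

Q1→Fenwold; Q2→Fenwold; Q3→Fenwold; Q4→Fenwold

Q1 at 5.0327°S, 35.5863°E:
  Kelbourne: 630.3151 km
  Fenwold: 581.1279 km
  Norvane: 675.3110 km
  → nearest: Fenwold (581.1279 km)
Q2 at 3.2106°S, 40.9554°E:
  Kelbourne: 178.1310 km
  Fenwold: 49.9919 km
  Norvane: 277.1746 km
  → nearest: Fenwold (49.9919 km)
Q3 at 3.5827°S, 40.6447°E:
  Kelbourne: 205.4099 km
  Fenwold: 34.0328 km
  Norvane: 306.4875 km
  → nearest: Fenwold (34.0328 km)
Q4 at 4.1935°S, 37.4509°E:
  Kelbourne: 409.0315 km
  Fenwold: 355.0192 km
  Norvane: 465.5965 km
  → nearest: Fenwold (355.0192 km)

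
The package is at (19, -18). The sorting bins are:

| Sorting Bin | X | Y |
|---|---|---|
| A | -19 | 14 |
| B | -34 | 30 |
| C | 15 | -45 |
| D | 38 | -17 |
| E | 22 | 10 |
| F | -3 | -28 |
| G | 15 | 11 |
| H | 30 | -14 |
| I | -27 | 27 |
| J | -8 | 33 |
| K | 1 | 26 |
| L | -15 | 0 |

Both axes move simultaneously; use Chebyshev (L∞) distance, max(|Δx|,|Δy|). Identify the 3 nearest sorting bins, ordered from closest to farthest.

Distances from (19, -18):
A: max(|-38|, |32|) = 38
B: max(|-53|, |48|) = 53
C: max(|-4|, |-27|) = 27
D: max(|19|, |1|) = 19
E: max(|3|, |28|) = 28
F: max(|-22|, |-10|) = 22
G: max(|-4|, |29|) = 29
H: max(|11|, |4|) = 11
I: max(|-46|, |45|) = 46
J: max(|-27|, |51|) = 51
K: max(|-18|, |44|) = 44
L: max(|-34|, |18|) = 34
Sorted: H (11) < D (19) < F (22) < C (27) < E (28) < …

H, D, F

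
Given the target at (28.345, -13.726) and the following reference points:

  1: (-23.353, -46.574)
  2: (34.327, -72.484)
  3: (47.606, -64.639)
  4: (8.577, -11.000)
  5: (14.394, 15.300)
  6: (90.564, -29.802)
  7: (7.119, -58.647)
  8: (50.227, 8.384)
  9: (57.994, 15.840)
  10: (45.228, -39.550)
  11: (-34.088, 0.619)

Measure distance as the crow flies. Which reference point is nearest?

4

Distances from (28.345, -13.726):
1: √((-51.698)² + (-32.848)²) = √(2672.68320 + 1078.99110) = 61.251
2: √((5.982)² + (-58.758)²) = √(35.78432 + 3452.50256) = 59.062
3: √((19.261)² + (-50.913)²) = √(370.98612 + 2592.13357) = 54.435
4: √((-19.768)² + (2.726)²) = √(390.77382 + 7.43108) = 19.955
5: √((-13.951)² + (29.026)²) = √(194.63040 + 842.50868) = 32.205
6: √((62.219)² + (-16.076)²) = √(3871.20396 + 258.43778) = 64.262
7: √((-21.226)² + (-44.921)²) = √(450.54308 + 2017.89624) = 49.683
8: √((21.882)² + (22.110)²) = √(478.82192 + 488.85210) = 31.107
9: √((29.649)² + (29.566)²) = √(879.06320 + 874.14836) = 41.871
10: √((16.883)² + (-25.824)²) = √(285.03569 + 666.87898) = 30.853
11: √((-62.433)² + (14.345)²) = √(3897.87949 + 205.77903) = 64.060
Minimum: 4 at 19.955.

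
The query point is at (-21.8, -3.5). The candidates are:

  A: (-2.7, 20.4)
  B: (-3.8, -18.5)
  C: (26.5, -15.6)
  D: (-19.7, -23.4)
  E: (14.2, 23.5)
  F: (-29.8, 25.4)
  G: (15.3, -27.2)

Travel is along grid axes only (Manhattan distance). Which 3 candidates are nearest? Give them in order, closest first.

Distances from (-21.8, -3.5):
A: |19.1| + |23.9| = 19.1 + 23.9 = 43.0
B: |18.0| + |-15.0| = 18.0 + 15.0 = 33.0
C: |48.3| + |-12.1| = 48.3 + 12.1 = 60.4
D: |2.1| + |-19.9| = 2.1 + 19.9 = 22.0
E: |36.0| + |27.0| = 36.0 + 27.0 = 63.0
F: |-8.0| + |28.9| = 8.0 + 28.9 = 36.9
G: |37.1| + |-23.7| = 37.1 + 23.7 = 60.8
Sorted: D (22.0) < B (33.0) < F (36.9) < A (43.0) < C (60.4) < …

D, B, F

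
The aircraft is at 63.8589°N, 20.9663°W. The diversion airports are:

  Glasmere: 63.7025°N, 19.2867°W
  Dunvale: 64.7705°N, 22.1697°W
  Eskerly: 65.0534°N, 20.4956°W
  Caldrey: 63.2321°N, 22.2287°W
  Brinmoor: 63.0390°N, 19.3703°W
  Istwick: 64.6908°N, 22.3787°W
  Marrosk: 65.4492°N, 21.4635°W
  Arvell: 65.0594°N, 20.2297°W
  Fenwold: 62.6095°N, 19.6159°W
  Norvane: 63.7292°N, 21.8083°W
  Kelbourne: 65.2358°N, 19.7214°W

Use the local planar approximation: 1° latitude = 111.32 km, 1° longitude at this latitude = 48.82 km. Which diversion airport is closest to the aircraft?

Distances from 63.8589°N, 20.9663°W:
Glasmere: √((-0.1564·111.32)² + (1.6796·48.82)²) = √(303.123700 + 6723.683812) = 83.8261 km
Dunvale: √((0.9116·111.32)² + (-1.2034·48.82)²) = √(10298.050764 + 3451.561090) = 117.2587 km
Eskerly: √((1.1945·111.32)² + (0.4707·48.82)²) = √(17681.483639 + 528.060821) = 134.9427 km
Caldrey: √((-0.6268·111.32)² + (-1.2624·48.82)²) = √(4868.603096 + 3798.302260) = 93.0962 km
Brinmoor: √((-0.8199·111.32)² + (1.5960·48.82)²) = √(8330.444362 + 6071.015256) = 120.0061 km
Istwick: √((0.8319·111.32)² + (-1.4124·48.82)²) = √(8576.076452 + 4754.566959) = 115.4584 km
Marrosk: √((1.5903·111.32)² + (-0.4972·48.82)²) = √(31340.398421 + 589.193287) = 178.6885 km
Arvell: √((1.2005·111.32)² + (0.7366·48.82)²) = √(17859.558725 + 1293.180000) = 138.3934 km
Fenwold: √((-1.2494·111.32)² + (1.3504·48.82)²) = √(19344.138748 + 4346.307094) = 153.9170 km
Norvane: √((-0.1297·111.32)² + (-0.8420·48.82)²) = √(208.461735 + 1689.739409) = 43.5684 km
Kelbourne: √((1.3769·111.32)² + (1.2449·48.82)²) = √(23493.687905 + 3693.724364) = 164.8861 km
Minimum: Norvane at 43.5684 km.

Norvane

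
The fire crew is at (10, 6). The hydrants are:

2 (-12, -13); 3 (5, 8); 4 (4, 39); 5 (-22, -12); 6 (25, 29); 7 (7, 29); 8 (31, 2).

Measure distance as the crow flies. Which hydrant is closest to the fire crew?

3

Distances from (10, 6):
2: √((-22)² + (-19)²) = √(484.000 + 361.000) = 29.1
3: √((-5)² + (2)²) = √(25.000 + 4.000) = 5.4
4: √((-6)² + (33)²) = √(36.000 + 1089.000) = 33.5
5: √((-32)² + (-18)²) = √(1024.000 + 324.000) = 36.7
6: √((15)² + (23)²) = √(225.000 + 529.000) = 27.5
7: √((-3)² + (23)²) = √(9.000 + 529.000) = 23.2
8: √((21)² + (-4)²) = √(441.000 + 16.000) = 21.4
Minimum: 3 at 5.4.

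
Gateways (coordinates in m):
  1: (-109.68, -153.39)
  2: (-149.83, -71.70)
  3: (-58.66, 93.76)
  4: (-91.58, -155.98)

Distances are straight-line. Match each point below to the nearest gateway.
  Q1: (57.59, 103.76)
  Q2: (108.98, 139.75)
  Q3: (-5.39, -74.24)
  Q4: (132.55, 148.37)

Q1→3; Q2→3; Q3→4; Q4→3

Q1 at (57.59, 103.76):
  1: 306.77 m
  2: 271.68 m
  3: 116.68 m
  4: 299.53 m
  → nearest: 3 (116.68 m)
Q2 at (108.98, 139.75):
  1: 365.71 m
  2: 334.21 m
  3: 173.83 m
  4: 357.32 m
  → nearest: 3 (173.83 m)
Q3 at (-5.39, -74.24):
  1: 130.92 m
  2: 144.46 m
  3: 176.24 m
  4: 118.79 m
  → nearest: 4 (118.79 m)
Q4 at (132.55, 148.37):
  1: 386.96 m
  2: 358.01 m
  3: 198.86 m
  4: 377.97 m
  → nearest: 3 (198.86 m)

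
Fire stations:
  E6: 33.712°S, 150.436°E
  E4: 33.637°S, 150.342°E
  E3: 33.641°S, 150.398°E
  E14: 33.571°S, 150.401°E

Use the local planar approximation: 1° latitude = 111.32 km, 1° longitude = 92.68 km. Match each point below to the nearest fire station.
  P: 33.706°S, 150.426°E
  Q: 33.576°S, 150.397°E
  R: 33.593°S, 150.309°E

P at 33.706°S, 150.426°E:
  E6: 1.142 km
  E4: 10.937 km
  E3: 7.687 km
  E14: 15.206 km
  → nearest: E6 (1.142 km)
Q at 33.576°S, 150.397°E:
  E6: 15.565 km
  E4: 8.491 km
  E3: 7.236 km
  E14: 0.669 km
  → nearest: E14 (0.669 km)
R at 33.593°S, 150.309°E:
  E6: 17.721 km
  E4: 5.775 km
  E3: 9.828 km
  E14: 8.871 km
  → nearest: E4 (5.775 km)

P→E6; Q→E14; R→E4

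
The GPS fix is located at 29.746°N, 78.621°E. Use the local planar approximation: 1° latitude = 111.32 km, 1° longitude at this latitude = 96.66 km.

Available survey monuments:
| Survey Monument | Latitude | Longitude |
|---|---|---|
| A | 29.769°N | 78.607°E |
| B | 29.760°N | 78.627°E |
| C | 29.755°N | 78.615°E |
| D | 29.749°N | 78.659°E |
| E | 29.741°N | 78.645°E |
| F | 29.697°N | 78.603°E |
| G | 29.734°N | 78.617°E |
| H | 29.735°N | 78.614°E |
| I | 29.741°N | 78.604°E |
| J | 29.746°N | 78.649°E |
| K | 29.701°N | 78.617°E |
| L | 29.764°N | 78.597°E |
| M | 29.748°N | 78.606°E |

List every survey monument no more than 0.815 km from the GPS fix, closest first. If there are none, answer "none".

none

Distances from 29.746°N, 78.621°E:
A: 2.896 km
B: 1.663 km
C: 1.158 km
D: 3.688 km
E: 2.386 km
F: 5.725 km
G: 1.391 km
H: 1.399 km
I: 1.735 km
J: 2.706 km
K: 5.024 km
L: 3.065 km
M: 1.467 km
Threshold 0.815 km: none within range.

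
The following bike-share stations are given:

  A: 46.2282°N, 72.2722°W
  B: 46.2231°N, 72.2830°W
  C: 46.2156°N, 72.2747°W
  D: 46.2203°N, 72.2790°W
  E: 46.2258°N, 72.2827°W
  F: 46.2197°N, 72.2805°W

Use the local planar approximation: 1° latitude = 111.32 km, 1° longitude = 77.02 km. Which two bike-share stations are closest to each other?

D and F

Pairwise distances:
D–F: √((-0.0006·111.32)² + (-0.0015·77.02)²) = √(0.004461 + 0.013347) = 0.1334 km
B–E: √((0.0027·111.32)² + (0.0003·77.02)²) = √(0.090339 + 0.000534) = 0.3015 km
B–F: √((-0.0034·111.32)² + (0.0025·77.02)²) = √(0.143253 + 0.037076) = 0.4247 km
B–D: √((-0.0028·111.32)² + (0.0040·77.02)²) = √(0.097154 + 0.094913) = 0.4383 km
C–D: √((0.0047·111.32)² + (-0.0043·77.02)²) = √(0.273742 + 0.109684) = 0.6192 km
C–F: √((0.0041·111.32)² + (-0.0058·77.02)²) = √(0.208312 + 0.199555) = 0.6386 km
D–E: √((0.0055·111.32)² + (-0.0037·77.02)²) = √(0.374862 + 0.081210) = 0.6753 km
E–F: √((-0.0061·111.32)² + (0.0022·77.02)²) = √(0.461112 + 0.028711) = 0.6999 km
A–E: √((-0.0024·111.32)² + (-0.0105·77.02)²) = √(0.071379 + 0.654012) = 0.8517 km
A–B: √((-0.0051·111.32)² + (-0.0108·77.02)²) = √(0.322320 + 0.691918) = 1.0071 km
A–D: √((-0.0079·111.32)² + (-0.0068·77.02)²) = √(0.773394 + 0.274299) = 1.0236 km
B–C: √((-0.0075·111.32)² + (0.0083·77.02)²) = √(0.697058 + 0.408661) = 1.0515 km
A–F: √((-0.0085·111.32)² + (-0.0083·77.02)²) = √(0.895332 + 0.408661) = 1.1419 km
C–E: √((0.0102·111.32)² + (-0.0080·77.02)²) = √(1.289278 + 0.379653) = 1.2919 km
A–C: √((-0.0126·111.32)² + (-0.0025·77.02)²) = √(1.967377 + 0.037076) = 1.4158 km
Closest pair: D–F at 0.1334 km.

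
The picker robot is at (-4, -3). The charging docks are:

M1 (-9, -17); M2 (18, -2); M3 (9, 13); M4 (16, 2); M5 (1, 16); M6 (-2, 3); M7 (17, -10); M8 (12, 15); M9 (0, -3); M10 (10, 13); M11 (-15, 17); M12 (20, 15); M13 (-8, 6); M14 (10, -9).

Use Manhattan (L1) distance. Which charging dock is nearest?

M9

Distances from (-4, -3):
M1: |-5| + |-14| = 5 + 14 = 19
M2: |22| + |1| = 22 + 1 = 23
M3: |13| + |16| = 13 + 16 = 29
M4: |20| + |5| = 20 + 5 = 25
M5: |5| + |19| = 5 + 19 = 24
M6: |2| + |6| = 2 + 6 = 8
M7: |21| + |-7| = 21 + 7 = 28
M8: |16| + |18| = 16 + 18 = 34
M9: |4| + |0| = 4 + 0 = 4
M10: |14| + |16| = 14 + 16 = 30
M11: |-11| + |20| = 11 + 20 = 31
M12: |24| + |18| = 24 + 18 = 42
M13: |-4| + |9| = 4 + 9 = 13
M14: |14| + |-6| = 14 + 6 = 20
Minimum: M9 at 4.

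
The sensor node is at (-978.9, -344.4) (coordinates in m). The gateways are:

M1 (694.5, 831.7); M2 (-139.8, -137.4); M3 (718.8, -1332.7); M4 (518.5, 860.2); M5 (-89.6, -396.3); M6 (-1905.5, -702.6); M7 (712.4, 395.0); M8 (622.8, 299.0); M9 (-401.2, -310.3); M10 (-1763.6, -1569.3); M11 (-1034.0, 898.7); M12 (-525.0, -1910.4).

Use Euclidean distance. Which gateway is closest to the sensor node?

M9

Distances from (-978.9, -344.4):
M1: 2045.4 m
M2: 864.3 m
M3: 1964.4 m
M4: 1921.8 m
M5: 890.8 m
M6: 993.4 m
M7: 1845.9 m
M8: 1726.1 m
M9: 578.7 m
M10: 1454.7 m
M11: 1244.3 m
M12: 1630.5 m
Minimum: M9 at 578.7 m.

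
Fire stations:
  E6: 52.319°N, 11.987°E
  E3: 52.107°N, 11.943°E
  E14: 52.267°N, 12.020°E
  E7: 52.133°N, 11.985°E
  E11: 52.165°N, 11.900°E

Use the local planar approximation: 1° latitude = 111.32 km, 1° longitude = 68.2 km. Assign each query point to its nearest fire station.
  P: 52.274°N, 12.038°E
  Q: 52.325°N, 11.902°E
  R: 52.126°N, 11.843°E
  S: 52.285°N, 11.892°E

P→E14; Q→E6; R→E11; S→E6

P at 52.274°N, 12.038°E:
  E6: 6.099 km
  E3: 19.687 km
  E14: 1.454 km
  E7: 16.107 km
  E11: 15.356 km
  → nearest: E14 (1.454 km)
Q at 52.325°N, 11.902°E:
  E6: 5.835 km
  E3: 24.428 km
  E14: 10.318 km
  E7: 22.110 km
  E11: 17.812 km
  → nearest: E6 (5.835 km)
R at 52.126°N, 11.843°E:
  E6: 23.623 km
  E3: 7.140 km
  E14: 19.801 km
  E7: 9.716 km
  E11: 5.828 km
  → nearest: E11 (5.828 km)
S at 52.285°N, 11.892°E:
  E6: 7.504 km
  E3: 20.118 km
  E14: 8.957 km
  E7: 18.070 km
  E11: 13.370 km
  → nearest: E6 (7.504 km)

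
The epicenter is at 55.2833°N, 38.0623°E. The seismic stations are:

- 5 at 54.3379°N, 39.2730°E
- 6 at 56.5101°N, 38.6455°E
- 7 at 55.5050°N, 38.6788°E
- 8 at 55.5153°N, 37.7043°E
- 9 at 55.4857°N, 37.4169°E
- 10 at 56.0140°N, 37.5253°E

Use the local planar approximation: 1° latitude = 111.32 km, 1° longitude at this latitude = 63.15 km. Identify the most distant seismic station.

Distances from 55.2833°N, 38.0623°E:
5: 130.0820 km
6: 141.4462 km
7: 46.0954 km
8: 34.3235 km
9: 46.5702 km
10: 88.1274 km
Maximum: 6 at 141.4462 km.

6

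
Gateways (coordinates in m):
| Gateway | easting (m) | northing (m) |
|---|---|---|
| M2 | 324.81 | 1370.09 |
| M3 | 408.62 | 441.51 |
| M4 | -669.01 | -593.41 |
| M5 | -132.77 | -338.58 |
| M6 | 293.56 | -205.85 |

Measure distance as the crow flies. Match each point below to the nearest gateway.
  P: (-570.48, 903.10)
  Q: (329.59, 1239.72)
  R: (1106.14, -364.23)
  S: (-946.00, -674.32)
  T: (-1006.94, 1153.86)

P→M2; Q→M2; R→M6; S→M4; T→M2

P at (-570.48, 903.10):
  M2: √((895.29)² + (466.99)²) = √(801544.1841 + 218079.6601) = 1009.76 m
  M3: √((979.10)² + (-461.59)²) = √(958636.8100 + 213065.3281) = 1082.45 m
  M4: √((-98.53)² + (-1496.51)²) = √(9708.1609 + 2239542.1801) = 1499.75 m
  M5: √((437.71)² + (-1241.68)²) = √(191590.0441 + 1541769.2224) = 1316.57 m
  M6: √((864.04)² + (-1108.95)²) = √(746565.1216 + 1229770.1025) = 1405.82 m
  → nearest: M2 (1009.76 m)
Q at (329.59, 1239.72):
  M2: √((-4.78)² + (130.37)²) = √(22.8484 + 16996.3369) = 130.46 m
  M3: √((79.03)² + (-798.21)²) = √(6245.7409 + 637139.2041) = 802.11 m
  M4: √((-998.60)² + (-1833.13)²) = √(997201.9600 + 3360365.5969) = 2087.48 m
  M5: √((-462.36)² + (-1578.30)²) = √(213776.7696 + 2491030.8900) = 1644.63 m
  M6: √((-36.03)² + (-1445.57)²) = √(1298.1609 + 2089672.6249) = 1446.02 m
  → nearest: M2 (130.46 m)
R at (1106.14, -364.23):
  M2: √((-781.33)² + (1734.32)²) = √(610476.5689 + 3007865.8624) = 1902.19 m
  M3: √((-697.52)² + (805.74)²) = √(486534.1504 + 649216.9476) = 1065.72 m
  M4: √((-1775.15)² + (-229.18)²) = √(3151157.5225 + 52523.4724) = 1789.88 m
  M5: √((-1238.91)² + (25.65)²) = √(1534897.9881 + 657.9225) = 1239.18 m
  M6: √((-812.58)² + (158.38)²) = √(660286.2564 + 25084.2244) = 827.87 m
  → nearest: M6 (827.87 m)
S at (-946.00, -674.32):
  M2: √((1270.81)² + (2044.41)²) = √(1614958.0561 + 4179612.2481) = 2407.19 m
  M3: √((1354.62)² + (1115.83)²) = √(1834995.3444 + 1245076.5889) = 1755.01 m
  M4: √((276.99)² + (80.91)²) = √(76723.4601 + 6546.4281) = 288.57 m
  M5: √((813.23)² + (335.74)²) = √(661343.0329 + 112721.3476) = 879.81 m
  M6: √((1239.56)² + (468.47)²) = √(1536508.9936 + 219464.1409) = 1325.13 m
  → nearest: M4 (288.57 m)
T at (-1006.94, 1153.86):
  M2: √((1331.75)² + (216.23)²) = √(1773558.0625 + 46755.4129) = 1349.19 m
  M3: √((1415.56)² + (-712.35)²) = √(2003810.1136 + 507442.5225) = 1584.69 m
  M4: √((337.93)² + (-1747.27)²) = √(114196.6849 + 3052952.4529) = 1779.65 m
  M5: √((874.17)² + (-1492.44)²) = √(764173.1889 + 2227377.1536) = 1729.61 m
  M6: √((1300.50)² + (-1359.71)²) = √(1691300.2500 + 1848811.2841) = 1881.52 m
  → nearest: M2 (1349.19 m)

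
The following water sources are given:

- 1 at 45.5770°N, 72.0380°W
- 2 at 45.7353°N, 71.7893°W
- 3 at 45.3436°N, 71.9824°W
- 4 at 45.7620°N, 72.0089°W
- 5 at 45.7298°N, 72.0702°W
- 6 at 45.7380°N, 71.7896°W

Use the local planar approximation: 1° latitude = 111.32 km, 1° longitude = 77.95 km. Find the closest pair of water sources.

Pairwise distances:
1–2: 26.1984 km
1–3: 26.3411 km
1–4: 20.7187 km
1–5: 17.1939 km
1–6: 26.3844 km
2–3: 46.1289 km
2–4: 17.3739 km
2–5: 21.9047 km
2–6: 0.3015 km
3–4: 46.6221 km
3–5: 43.5331 km
3–6: 46.4056 km
4–5: 5.9734 km
4–6: 17.3020 km
5–6: 21.8918 km
Closest pair: 2–6 at 0.3015 km.

2 and 6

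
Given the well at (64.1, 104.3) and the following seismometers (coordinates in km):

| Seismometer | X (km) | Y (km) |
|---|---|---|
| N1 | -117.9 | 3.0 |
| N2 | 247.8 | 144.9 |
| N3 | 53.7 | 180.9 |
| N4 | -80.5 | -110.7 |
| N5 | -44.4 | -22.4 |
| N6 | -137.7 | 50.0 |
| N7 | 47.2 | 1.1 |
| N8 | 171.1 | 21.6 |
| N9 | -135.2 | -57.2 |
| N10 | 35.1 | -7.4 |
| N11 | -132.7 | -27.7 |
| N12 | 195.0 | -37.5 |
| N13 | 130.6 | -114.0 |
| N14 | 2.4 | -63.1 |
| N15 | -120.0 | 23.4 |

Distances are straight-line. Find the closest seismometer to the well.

Distances from (64.1, 104.3):
N1: 208.3 km
N2: 188.1 km
N3: 77.3 km
N4: 259.1 km
N5: 166.8 km
N6: 209.0 km
N7: 104.6 km
N8: 135.2 km
N9: 256.5 km
N10: 115.4 km
N11: 237.0 km
N12: 193.0 km
N13: 228.2 km
N14: 178.4 km
N15: 201.1 km
Minimum: N3 at 77.3 km.

N3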